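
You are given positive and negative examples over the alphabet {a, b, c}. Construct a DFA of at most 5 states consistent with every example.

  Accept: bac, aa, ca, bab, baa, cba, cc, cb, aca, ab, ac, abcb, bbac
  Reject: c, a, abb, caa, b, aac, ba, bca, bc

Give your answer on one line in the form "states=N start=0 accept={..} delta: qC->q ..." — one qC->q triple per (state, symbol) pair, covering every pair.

State merging on the prefix tree: take the shortest (then alphabetical) example prefix whose next move is undefined and point that move at state 0, else 1, else 2, ...; a target is out if some Accept/Reject pair would then sit in one state with the same input left (inseparable). If every existing state is out, open a new one.
a: 0a undefined. 0a->0: no, aa/a meet in 0. Open state 1: 0a->1.
b: 0b undefined. 0b->0: no, ca/bca meet in 0 with "ca" left. 0b->1: no, bac/aac meet in 1 with "ac" left. Open state 2: 0b->2.
c: 0c undefined. 0c->0: no, aa/caa meet in 1 with "a" left. 0c->1: ok.
aa: 1a undefined. 1a->0: ok.
ab: 1b undefined. 1b->0: no, cba/c meet in 1. 1b->1: no, cb/c meet in 1. 1b->2: no, cba/ba meet in 2 with "a" left. Open state 3: 1b->3.
ac: 1c undefined. 1c->0: no, aca/c meet in 1. 1c->1: no, cc/c meet in 1. 1c->2: no, cc/b meet in 2. 1c->3: ok.
ba: 2a undefined. 2a->0: no, bac/c meet in 1. 2a->1: ok.
bb: 2b undefined. 2b->0: ok.
bc: 2c undefined. 2c->0: no, aa/bc meet in 0. 2c->1: no, aa/bca meet in 0. 2c->2: ok.
abb: 3b undefined. 3b->0: no, aa/abb meet in 0. 3b->1: ok.
abc: 3c undefined. 3c->0: no, abcb/b meet in 2. 3c->1: ok.
aca: 3a undefined. 3a->0: ok.
All examples now run through 4 states with every (state, symbol) defined. Accept strings end in {0,3}, Reject strings end in {1,2}; accept={0,3}.

states=4 start=0 accept={0,3} delta: 0a->1 0b->2 0c->1 1a->0 1b->3 1c->3 2a->1 2b->0 2c->2 3a->0 3b->1 3c->1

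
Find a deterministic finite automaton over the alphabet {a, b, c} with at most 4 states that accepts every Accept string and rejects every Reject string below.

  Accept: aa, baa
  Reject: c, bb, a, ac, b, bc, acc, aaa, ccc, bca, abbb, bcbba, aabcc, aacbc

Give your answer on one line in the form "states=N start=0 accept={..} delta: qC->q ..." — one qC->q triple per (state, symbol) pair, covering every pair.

states=3 start=0 accept={2} delta: 0a->1 0b->0 0c->0 1a->2 1b->0 1c->0 2a->0 2b->0 2c->0

State merging on the prefix tree: take the shortest (then alphabetical) example prefix whose next move is undefined and point that move at state 0, else 1, else 2, ...; a target is out if some Accept/Reject pair would then sit in one state with the same input left (inseparable). If every existing state is out, open a new one.
a: 0a undefined. 0a->0: no, aa/a meet in 0. Open state 1: 0a->1.
b: 0b undefined. 0b->0: ok.
c: 0c undefined. 0c->0: ok.
aa: 1a undefined. 1a->0: no, aa/c meet in 0. 1a->1: no, aa/a meet in 1. Open state 2: 1a->2.
ab: 1b undefined. 1b->0: ok.
ac: 1c undefined. 1c->0: ok.
aaa: 2a undefined. 2a->0: ok.
aab: 2b undefined. 2b->0: ok.
aac: 2c undefined. 2c->0: ok.
All examples now run through 3 states with every (state, symbol) defined. Accept strings end in {2}, Reject strings end in {0,1}; accept={2}.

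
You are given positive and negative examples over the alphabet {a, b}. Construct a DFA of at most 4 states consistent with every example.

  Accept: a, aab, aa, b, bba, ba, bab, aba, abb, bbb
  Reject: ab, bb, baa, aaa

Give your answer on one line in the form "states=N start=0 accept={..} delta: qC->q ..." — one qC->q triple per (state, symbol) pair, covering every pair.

Fold the examples into a partial DFA from state 0: repeatedly fix the first undefined (state, symbol) met by the shortest-then-alphabetical prefix, trying targets in increasing order and rejecting any under which an Accept and a Reject string meet in one state with the same remainder; add a state when all current targets are rejected. Accepting states are where Accept strings end.
a: 0a undefined. 0a->0: no, a/aaa meet in 0. Open state 1: 0a->1.
b: 0b undefined. 0b->0: no, aa/baa meet in 1 with "a" left. 0b->1: ok.
aa: 1a undefined. 1a->0: no, a/baa meet in 1. 1a->1: no, a/baa meet in 1. Open state 2: 1a->2.
ab: 1b undefined. 1b->0: ok.
aaa: 2a undefined. 2a->0: ok.
aab: 2b undefined. 2b->0: no, aab/ab meet in 0. 2b->1: ok.
All examples now run through 3 states with every (state, symbol) defined. Accept strings end in {1,2}, Reject strings end in {0}; accept={1,2}.

states=3 start=0 accept={1,2} delta: 0a->1 0b->1 1a->2 1b->0 2a->0 2b->1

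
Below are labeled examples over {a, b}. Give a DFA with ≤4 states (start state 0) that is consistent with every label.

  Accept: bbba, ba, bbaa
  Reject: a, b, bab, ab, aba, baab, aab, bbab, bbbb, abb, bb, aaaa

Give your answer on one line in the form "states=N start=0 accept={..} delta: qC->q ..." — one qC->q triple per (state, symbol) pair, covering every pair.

Fold the examples into a partial DFA from state 0: repeatedly fix the first undefined (state, symbol) met by the shortest-then-alphabetical prefix, trying targets in increasing order and rejecting any under which an Accept and a Reject string meet in one state with the same remainder; add a state when all current targets are rejected. Accepting states are where Accept strings end.
a: 0a undefined. 0a->0: no, ba/aba meet in 0 with "ba" left. Open state 1: 0a->1.
b: 0b undefined. 0b->0: no, bbba/a meet in 1. 0b->1: ok.
aa: 1a undefined. 1a->0: no, ba/aaaa meet in 0. 1a->1: no, ba/a meet in 1. Open state 2: 1a->2.
ab: 1b undefined. 1b->0: ok.
aaa: 2a undefined. 2a->0: ok.
aab: 2b undefined. 2b->0: ok.
All examples now run through 3 states with every (state, symbol) defined. Accept strings end in {2}, Reject strings end in {0,1}; accept={2}.

states=3 start=0 accept={2} delta: 0a->1 0b->1 1a->2 1b->0 2a->0 2b->0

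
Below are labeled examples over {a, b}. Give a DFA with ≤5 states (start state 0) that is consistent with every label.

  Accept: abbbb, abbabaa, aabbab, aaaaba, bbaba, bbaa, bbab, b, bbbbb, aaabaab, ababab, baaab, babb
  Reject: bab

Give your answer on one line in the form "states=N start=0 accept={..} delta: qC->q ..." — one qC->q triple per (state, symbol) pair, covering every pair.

Grow the machine one transition at a time. Run the examples from 0; the earliest place one falls off (shortest prefix, ties alphabetical) gets sent to the lowest-numbered state that keeps every Accept/Reject pair distinguishable — a pair clashes when both reach the same state with identical unread suffix — and to a fresh state only if none does.
a: 0a undefined. 0a->0: ok.
b: 0b undefined. 0b->0: no, abbbb/bab meet in 0. Open state 1: 0b->1.
ba: 1a undefined. 1a->0: no, b/bab meet in 1. 1a->1: no, aaabaab/bab meet in 1 with "b" left. Open state 2: 1a->2.
bb: 1b undefined. 1b->0: ok.
baa: 2a undefined. 2a->0: ok.
bab: 2b undefined. 2b->0: no, abbbb/bab meet in 0. 2b->1: no, aabbab/bab meet in 1. 2b->2: no, aaaaba/bab meet in 2. Open state 3: 2b->3.
babb: 3b undefined. 3b->0: ok.
ababa: 3a undefined. 3a->0: ok.
All examples now run through 4 states with every (state, symbol) defined. Accept strings end in {0,1,2}, Reject strings end in {3}; accept={0,1,2}.

states=4 start=0 accept={0,1,2} delta: 0a->0 0b->1 1a->2 1b->0 2a->0 2b->3 3a->0 3b->0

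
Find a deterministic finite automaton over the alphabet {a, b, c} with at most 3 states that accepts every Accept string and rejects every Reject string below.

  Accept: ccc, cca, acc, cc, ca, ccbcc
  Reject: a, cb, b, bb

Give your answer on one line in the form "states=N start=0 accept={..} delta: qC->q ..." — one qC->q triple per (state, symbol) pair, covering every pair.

states=2 start=0 accept={1} delta: 0a->0 0b->0 0c->1 1a->1 1b->0 1c->1

Fold the examples into a partial DFA from state 0: repeatedly fix the first undefined (state, symbol) met by the shortest-then-alphabetical prefix, trying targets in increasing order and rejecting any under which an Accept and a Reject string meet in one state with the same remainder; add a state when all current targets are rejected. Accepting states are where Accept strings end.
a: 0a undefined. 0a->0: ok.
b: 0b undefined. 0b->0: ok.
c: 0c undefined. 0c->0: no, ccc/a meet in 0. Open state 1: 0c->1.
ca: 1a undefined. 1a->0: no, ca/a meet in 0. 1a->1: ok.
cb: 1b undefined. 1b->0: ok.
cc: 1c undefined. 1c->0: no, cca/a meet in 0. 1c->1: ok.
All examples now run through 2 states with every (state, symbol) defined. Accept strings end in {1}, Reject strings end in {0}; accept={1}.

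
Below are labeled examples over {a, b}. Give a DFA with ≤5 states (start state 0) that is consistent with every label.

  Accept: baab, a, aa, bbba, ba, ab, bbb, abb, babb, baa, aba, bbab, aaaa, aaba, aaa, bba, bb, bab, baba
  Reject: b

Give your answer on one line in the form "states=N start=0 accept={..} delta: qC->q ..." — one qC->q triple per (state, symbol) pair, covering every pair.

states=4 start=0 accept={0,1,3} delta: 0a->1 0b->2 1a->0 1b->1 2a->3 2b->3 3a->1 3b->1

Fold the examples into a partial DFA from state 0: repeatedly fix the first undefined (state, symbol) met by the shortest-then-alphabetical prefix, trying targets in increasing order and rejecting any under which an Accept and a Reject string meet in one state with the same remainder; add a state when all current targets are rejected. Accepting states are where Accept strings end.
a: 0a undefined. 0a->0: no, ab/b meet in 0 with "b" left. Open state 1: 0a->1.
b: 0b undefined. 0b->0: no, bbb/b meet in 0. 0b->1: no, a/b meet in 1. Open state 2: 0b->2.
aa: 1a undefined. 1a->0: ok.
ab: 1b undefined. 1b->0: no, abb/b meet in 2. 1b->1: ok.
ba: 2a undefined. 2a->0: no, bab/b meet in 2. 2a->1: no, baab/b meet in 2. 2a->2: no, ba/b meet in 2. Open state 3: 2a->3.
bb: 2b undefined. 2b->0: no, bbb/b meet in 2. 2b->1: no, bbab/b meet in 2. 2b->2: no, bbb/b meet in 2. 2b->3: ok.
baa: 3a undefined. 3a->0: no, baab/b meet in 2. 3a->1: ok.
bab: 3b undefined. 3b->0: no, babb/b meet in 2. 3b->1: ok.
All examples now run through 4 states with every (state, symbol) defined. Accept strings end in {0,1,3}, Reject strings end in {2}; accept={0,1,3}.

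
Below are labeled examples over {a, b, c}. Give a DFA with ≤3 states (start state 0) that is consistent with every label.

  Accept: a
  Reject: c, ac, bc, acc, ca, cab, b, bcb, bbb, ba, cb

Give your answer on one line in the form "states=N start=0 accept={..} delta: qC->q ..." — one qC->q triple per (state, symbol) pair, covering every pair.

states=2 start=0 accept={0} delta: 0a->0 0b->1 0c->1 1a->1 1b->1 1c->1

State merging on the prefix tree: take the shortest (then alphabetical) example prefix whose next move is undefined and point that move at state 0, else 1, else 2, ...; a target is out if some Accept/Reject pair would then sit in one state with the same input left (inseparable). If every existing state is out, open a new one.
a: 0a undefined. 0a->0: ok.
b: 0b undefined. 0b->0: no, a/b meet in 0. Open state 1: 0b->1.
c: 0c undefined. 0c->0: no, a/c meet in 0. 0c->1: ok.
ba: 1a undefined. 1a->0: no, a/ca meet in 0. 1a->1: ok.
bb: 1b undefined. 1b->0: no, a/cab meet in 0. 1b->1: ok.
bc: 1c undefined. 1c->0: no, a/bc meet in 0. 1c->1: ok.
All examples now run through 2 states with every (state, symbol) defined. Accept strings end in {0}, Reject strings end in {1}; accept={0}.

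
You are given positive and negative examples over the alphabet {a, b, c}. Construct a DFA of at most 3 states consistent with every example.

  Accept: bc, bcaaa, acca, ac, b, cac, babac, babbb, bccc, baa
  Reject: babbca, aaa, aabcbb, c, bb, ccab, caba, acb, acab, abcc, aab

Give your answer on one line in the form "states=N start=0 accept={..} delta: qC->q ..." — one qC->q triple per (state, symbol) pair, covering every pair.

Grow the machine one transition at a time. Run the examples from 0; the earliest place one falls off (shortest prefix, ties alphabetical) gets sent to the lowest-numbered state that keeps every Accept/Reject pair distinguishable — a pair clashes when both reach the same state with identical unread suffix — and to a fresh state only if none does.
a: 0a undefined. 0a->0: no, ac/c meet in 0 with "c" left. Open state 1: 0a->1.
b: 0b undefined. 0b->0: no, bc/c meet in 0 with "c" left. 0b->1: no, baa/aaa meet in 1 with "aa" left. Open state 2: 0b->2.
c: 0c undefined. 0c->0: ok.
aa: 1a undefined. 1a->0: no, b/aab meet in 2. 1a->1: ok.
ab: 1b undefined. 1b->0: ok.
ac: 1c undefined. 1c->0: no, acca/aaa meet in 1. 1c->1: no, acca/aaa meet in 1. 1c->2: ok.
ba: 2a undefined. 2a->0: no, ac/acab meet in 2. 2a->1: no, acca/babbca meet in 2 with "ca" left. 2a->2: ok.
bb: 2b undefined. 2b->0: no, acca/babbca meet in 2 with "ca" left. 2b->1: ok.
bc: 2c undefined. 2c->0: no, bc/c meet in 0. 2c->1: no, bc/babbca meet in 1. 2c->2: ok.
All examples now run through 3 states with every (state, symbol) defined. Accept strings end in {2}, Reject strings end in {0,1}; accept={2}.

states=3 start=0 accept={2} delta: 0a->1 0b->2 0c->0 1a->1 1b->0 1c->2 2a->2 2b->1 2c->2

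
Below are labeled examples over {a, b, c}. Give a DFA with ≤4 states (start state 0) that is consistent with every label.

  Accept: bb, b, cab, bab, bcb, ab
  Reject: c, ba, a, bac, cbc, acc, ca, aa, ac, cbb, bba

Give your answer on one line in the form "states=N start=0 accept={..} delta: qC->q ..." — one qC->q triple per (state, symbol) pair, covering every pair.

Grow the machine one transition at a time. Run the examples from 0; the earliest place one falls off (shortest prefix, ties alphabetical) gets sent to the lowest-numbered state that keeps every Accept/Reject pair distinguishable — a pair clashes when both reach the same state with identical unread suffix — and to a fresh state only if none does.
a: 0a undefined. 0a->0: ok.
b: 0b undefined. 0b->0: no, bb/ba meet in 0. Open state 1: 0b->1.
c: 0c undefined. 0c->0: no, bb/cbb meet in 1 with "b" left. 0c->1: no, b/c meet in 1. Open state 2: 0c->2.
ba: 1a undefined. 1a->0: ok.
bb: 1b undefined. 1b->0: no, bb/ba meet in 0. 1b->1: ok.
bc: 1c undefined. 1c->0: ok.
ca: 2a undefined. 2a->0: ok.
cb: 2b undefined. 2b->0: no, bb/cbb meet in 1. 2b->1: no, bb/cbb meet in 1. 2b->2: ok.
acc: 2c undefined. 2c->0: ok.
All examples now run through 3 states with every (state, symbol) defined. Accept strings end in {1}, Reject strings end in {0,2}; accept={1}.

states=3 start=0 accept={1} delta: 0a->0 0b->1 0c->2 1a->0 1b->1 1c->0 2a->0 2b->2 2c->0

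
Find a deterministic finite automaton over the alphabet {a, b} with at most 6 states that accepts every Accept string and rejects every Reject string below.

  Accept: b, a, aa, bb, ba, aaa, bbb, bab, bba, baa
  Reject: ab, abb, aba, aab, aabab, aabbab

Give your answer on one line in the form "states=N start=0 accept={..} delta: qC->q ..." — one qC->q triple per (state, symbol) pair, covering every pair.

states=4 start=0 accept={0,1,2} delta: 0a->1 0b->2 1a->1 1b->3 2a->0 2b->0 3a->3 3b->3

Fold the examples into a partial DFA from state 0: repeatedly fix the first undefined (state, symbol) met by the shortest-then-alphabetical prefix, trying targets in increasing order and rejecting any under which an Accept and a Reject string meet in one state with the same remainder; add a state when all current targets are rejected. Accepting states are where Accept strings end.
a: 0a undefined. 0a->0: no, b/ab meet in 0 with "b" left. Open state 1: 0a->1.
b: 0b undefined. 0b->0: no, bab/ab meet in 1 with "b" left. 0b->1: no, bb/ab meet in 1 with "b" left. Open state 2: 0b->2.
aa: 1a undefined. 1a->0: no, b/aab meet in 2. 1a->1: ok.
ab: 1b undefined. 1b->0: no, b/abb meet in 2. 1b->1: no, a/ab meet in 1. 1b->2: no, b/ab meet in 2. Open state 3: 1b->3.
ba: 2a undefined. 2a->0: ok.
bb: 2b undefined. 2b->0: ok.
aba: 3a undefined. 3a->0: no, b/aabab meet in 2. 3a->1: no, a/aba meet in 1. 3a->2: no, b/aba meet in 2. 3a->3: ok.
abb: 3b undefined. 3b->0: no, bb/abb meet in 0. 3b->1: no, a/abb meet in 1. 3b->2: no, b/abb meet in 2. 3b->3: ok.
All examples now run through 4 states with every (state, symbol) defined. Accept strings end in {0,1,2}, Reject strings end in {3}; accept={0,1,2}.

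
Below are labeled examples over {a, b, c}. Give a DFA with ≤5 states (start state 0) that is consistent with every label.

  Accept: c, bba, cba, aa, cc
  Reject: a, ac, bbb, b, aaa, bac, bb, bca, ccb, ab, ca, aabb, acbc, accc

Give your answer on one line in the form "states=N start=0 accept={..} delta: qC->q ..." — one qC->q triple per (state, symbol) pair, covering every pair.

Fold the examples into a partial DFA from state 0: repeatedly fix the first undefined (state, symbol) met by the shortest-then-alphabetical prefix, trying targets in increasing order and rejecting any under which an Accept and a Reject string meet in one state with the same remainder; add a state when all current targets are rejected. Accepting states are where Accept strings end.
a: 0a undefined. 0a->0: no, c/ac meet in 0 with "c" left. Open state 1: 0a->1.
b: 0b undefined. 0b->0: no, bba/a meet in 1. 0b->1: ok.
c: 0c undefined. 0c->0: ok.
aa: 1a undefined. 1a->0: no, c/bac meet in 0. 1a->1: no, cba/a meet in 1. Open state 2: 1a->2.
ab: 1b undefined. 1b->0: no, c/bb meet in 0. 1b->1: ok.
ac: 1c undefined. 1c->0: no, c/ac meet in 0. 1c->1: no, bba/bca meet in 2. 1c->2: no, bba/ac meet in 2. Open state 3: 1c->3.
aaa: 2a undefined. 2a->0: no, c/aaa meet in 0. 2a->1: ok.
aab: 2b undefined. 2b->0: ok.
acb: 3b undefined. 3b->0: no, c/acbc meet in 0. 3b->1: ok.
acc: 3c undefined. 3c->0: no, c/accc meet in 0. 3c->1: ok.
bac: 2c undefined. 2c->0: no, c/bac meet in 0. 2c->1: ok.
bca: 3a undefined. 3a->0: no, c/bca meet in 0. 3a->1: ok.
All examples now run through 4 states with every (state, symbol) defined. Accept strings end in {0,2}, Reject strings end in {1,3}; accept={0,2}.

states=4 start=0 accept={0,2} delta: 0a->1 0b->1 0c->0 1a->2 1b->1 1c->3 2a->1 2b->0 2c->1 3a->1 3b->1 3c->1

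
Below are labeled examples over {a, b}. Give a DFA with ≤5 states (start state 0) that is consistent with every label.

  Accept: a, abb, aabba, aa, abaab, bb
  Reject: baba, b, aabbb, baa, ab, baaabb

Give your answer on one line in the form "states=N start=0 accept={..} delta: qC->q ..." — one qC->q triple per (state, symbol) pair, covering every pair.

Fold the examples into a partial DFA from state 0: repeatedly fix the first undefined (state, symbol) met by the shortest-then-alphabetical prefix, trying targets in increasing order and rejecting any under which an Accept and a Reject string meet in one state with the same remainder; add a state when all current targets are rejected. Accepting states are where Accept strings end.
a: 0a undefined. 0a->0: ok.
b: 0b undefined. 0b->0: no, a/baba meet in 0. Open state 1: 0b->1.
ba: 1a undefined. 1a->0: no, a/baba meet in 0. 1a->1: no, aabba/baba meet in 1 with "ba" left. Open state 2: 1a->2.
bb: 1b undefined. 1b->0: ok.
baa: 2a undefined. 2a->0: no, a/baa meet in 0. 2a->1: ok.
bab: 2b undefined. 2b->0: no, a/baba meet in 0. 2b->1: no, a/baaabb meet in 0. 2b->2: ok.
All examples now run through 3 states with every (state, symbol) defined. Accept strings end in {0}, Reject strings end in {1,2}; accept={0}.

states=3 start=0 accept={0} delta: 0a->0 0b->1 1a->2 1b->0 2a->1 2b->2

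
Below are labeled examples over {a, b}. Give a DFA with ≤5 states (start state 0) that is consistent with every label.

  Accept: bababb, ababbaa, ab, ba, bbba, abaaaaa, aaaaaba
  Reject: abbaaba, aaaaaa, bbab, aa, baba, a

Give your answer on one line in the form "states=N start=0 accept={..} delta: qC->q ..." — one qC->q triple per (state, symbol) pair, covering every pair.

states=4 start=0 accept={1} delta: 0a->0 0b->1 1a->1 1b->2 2a->3 2b->1 3a->1 3b->0

Fold the examples into a partial DFA from state 0: repeatedly fix the first undefined (state, symbol) met by the shortest-then-alphabetical prefix, trying targets in increasing order and rejecting any under which an Accept and a Reject string meet in one state with the same remainder; add a state when all current targets are rejected. Accepting states are where Accept strings end.
a: 0a undefined. 0a->0: ok.
b: 0b undefined. 0b->0: no, bababb/abbaaba meet in 0. Open state 1: 0b->1.
ba: 1a undefined. 1a->0: no, ba/aaaaaa meet in 0. 1a->1: ok.
bb: 1b undefined. 1b->0: no, bababb/aaaaaa meet in 0. 1b->1: no, bababb/abbaaba meet in 1. Open state 2: 1b->2.
bba: 2a undefined. 2a->0: no, ab/abbaaba meet in 1. 2a->1: no, ab/abbaaba meet in 1. 2a->2: no, bbba/abbaaba meet in 2 with "ba" left. Open state 3: 2a->3.
bbb: 2b undefined. 2b->0: no, ababbaa/aaaaaa meet in 0. 2b->1: ok.
bbab: 3b undefined. 3b->0: ok.
abbaa: 3a undefined. 3a->0: no, bababb/abbaaba meet in 1. 3a->1: ok.
All examples now run through 4 states with every (state, symbol) defined. Accept strings end in {1}, Reject strings end in {0,3}; accept={1}.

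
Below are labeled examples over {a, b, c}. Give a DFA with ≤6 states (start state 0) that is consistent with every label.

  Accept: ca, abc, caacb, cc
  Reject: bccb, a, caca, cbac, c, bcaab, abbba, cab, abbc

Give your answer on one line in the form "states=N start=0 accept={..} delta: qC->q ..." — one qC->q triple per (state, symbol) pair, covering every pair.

Grow the machine one transition at a time. Run the examples from 0; the earliest place one falls off (shortest prefix, ties alphabetical) gets sent to the lowest-numbered state that keeps every Accept/Reject pair distinguishable — a pair clashes when both reach the same state with identical unread suffix — and to a fresh state only if none does.
a: 0a undefined. 0a->0: ok.
b: 0b undefined. 0b->0: no, abc/c meet in 0 with "c" left. Open state 1: 0b->1.
c: 0c undefined. 0c->0: no, ca/a meet in 0. 0c->1: ok.
bc: 1c undefined. 1c->0: no, abc/a meet in 0. 1c->1: no, abc/c meet in 1. Open state 2: 1c->2.
ca: 1a undefined. 1a->0: no, ca/a meet in 0. 1a->1: no, ca/c meet in 1. 1a->2: ok.
cb: 1b undefined. 1b->0: no, ca/abbba meet in 2. 1b->1: no, ca/abbba meet in 2. 1b->2: ok.
bca: 2a undefined. 2a->0: ok.
bcc: 2c undefined. 2c->0: ok.
cab: 2b undefined. 2b->0: ok.
All examples now run through 3 states with every (state, symbol) defined. Accept strings end in {2}, Reject strings end in {0,1}; accept={2}.

states=3 start=0 accept={2} delta: 0a->0 0b->1 0c->1 1a->2 1b->2 1c->2 2a->0 2b->0 2c->0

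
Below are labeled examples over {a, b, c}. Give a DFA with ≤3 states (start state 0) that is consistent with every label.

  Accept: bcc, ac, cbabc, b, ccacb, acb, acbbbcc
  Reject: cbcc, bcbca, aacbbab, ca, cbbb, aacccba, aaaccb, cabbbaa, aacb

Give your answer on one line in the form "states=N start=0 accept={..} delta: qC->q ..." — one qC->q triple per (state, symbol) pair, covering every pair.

states=3 start=0 accept={0} delta: 0a->1 0b->0 0c->1 1a->2 1b->1 1c->0 2a->1 2b->1 2c->1

Grow the machine one transition at a time. Run the examples from 0; the earliest place one falls off (shortest prefix, ties alphabetical) gets sent to the lowest-numbered state that keeps every Accept/Reject pair distinguishable — a pair clashes when both reach the same state with identical unread suffix — and to a fresh state only if none does.
a: 0a undefined. 0a->0: no, acb/aacb meet in 0 with "cb" left. Open state 1: 0a->1.
b: 0b undefined. 0b->0: ok.
c: 0c undefined. 0c->0: no, bcc/cbcc meet in 0. 0c->1: ok.
aa: 1a undefined. 1a->0: no, b/ca meet in 0. 1a->1: no, acb/aacb meet in 1 with "cb" left. Open state 2: 1a->2.
ac: 1c undefined. 1c->0: ok.
cb: 1b undefined. 1b->0: no, bcc/cbcc meet in 0. 1b->1: ok.
aaa: 2a undefined. 2a->0: no, bcc/aaaccb meet in 0. 2a->1: ok.
aac: 2c undefined. 2c->0: no, bcc/aacb meet in 0. 2c->1: ok.
cab: 2b undefined. 2b->0: no, bcc/aacbbab meet in 0. 2b->1: ok.
All examples now run through 3 states with every (state, symbol) defined. Accept strings end in {0}, Reject strings end in {1,2}; accept={0}.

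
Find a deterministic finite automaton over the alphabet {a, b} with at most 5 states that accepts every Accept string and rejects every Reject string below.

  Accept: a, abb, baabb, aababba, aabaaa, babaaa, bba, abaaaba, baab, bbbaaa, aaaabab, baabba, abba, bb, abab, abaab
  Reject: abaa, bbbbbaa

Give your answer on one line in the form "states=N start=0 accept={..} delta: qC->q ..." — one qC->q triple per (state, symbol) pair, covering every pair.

states=4 start=0 accept={0,1,2} delta: 0a->0 0b->1 1a->2 1b->0 2a->3 2b->0 3a->0 3b->0

State merging on the prefix tree: take the shortest (then alphabetical) example prefix whose next move is undefined and point that move at state 0, else 1, else 2, ...; a target is out if some Accept/Reject pair would then sit in one state with the same input left (inseparable). If every existing state is out, open a new one.
a: 0a undefined. 0a->0: ok.
b: 0b undefined. 0b->0: no, a/abaa meet in 0. Open state 1: 0b->1.
ba: 1a undefined. 1a->0: no, a/abaa meet in 0. 1a->1: no, aabaaa/abaa meet in 1. Open state 2: 1a->2.
bb: 1b undefined. 1b->0: ok.
baa: 2a undefined. 2a->0: no, a/abaa meet in 0. 2a->1: no, baabb/abaa meet in 1. 2a->2: no, aabaaa/abaa meet in 2. Open state 3: 2a->3.
bab: 2b undefined. 2b->0: ok.
baab: 3b undefined. 3b->0: ok.
abaaa: 3a undefined. 3a->0: ok.
All examples now run through 4 states with every (state, symbol) defined. Accept strings end in {0,1,2}, Reject strings end in {3}; accept={0,1,2}.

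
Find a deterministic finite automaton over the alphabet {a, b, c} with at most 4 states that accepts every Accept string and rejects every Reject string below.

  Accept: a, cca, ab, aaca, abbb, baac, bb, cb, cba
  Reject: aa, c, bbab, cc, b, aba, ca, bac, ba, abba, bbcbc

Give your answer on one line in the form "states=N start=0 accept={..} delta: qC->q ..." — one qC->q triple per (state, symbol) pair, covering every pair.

State merging on the prefix tree: take the shortest (then alphabetical) example prefix whose next move is undefined and point that move at state 0, else 1, else 2, ...; a target is out if some Accept/Reject pair would then sit in one state with the same input left (inseparable). If every existing state is out, open a new one.
a: 0a undefined. 0a->0: no, a/aa meet in 0. Open state 1: 0a->1.
b: 0b undefined. 0b->0: no, a/ba meet in 1. 0b->1: no, a/b meet in 1. Open state 2: 0b->2.
c: 0c undefined. 0c->0: no, a/ca meet in 1. 0c->1: no, a/c meet in 1. 0c->2: ok.
aa: 1a undefined. 1a->0: no, aaca/ca meet in 2 with "a" left. 1a->1: no, a/aa meet in 1. 1a->2: ok.
ab: 1b undefined. 1b->0: no, a/aba meet in 1. 1b->1: ok.
ba: 2a undefined. 2a->0: ok.
bb: 2b undefined. 2b->0: no, a/bbab meet in 1. 2b->1: no, a/bbab meet in 1. 2b->2: no, bb/aa meet in 2. Open state 3: 2b->3.
cc: 2c undefined. 2c->0: ok.
bba: 3a undefined. 3a->0: no, cba/cc meet in 0. 3a->1: no, a/bbab meet in 1. 3a->2: no, bb/bbab meet in 3. 3a->3: ok.
bbc: 3c undefined. 3c->0: ok.
baac: 1c undefined. 1c->0: no, baac/cc meet in 0. 1c->1: ok.
bbab: 3b undefined. 3b->0: ok.
All examples now run through 4 states with every (state, symbol) defined. Accept strings end in {1,3}, Reject strings end in {0,2}; accept={1,3}.

states=4 start=0 accept={1,3} delta: 0a->1 0b->2 0c->2 1a->2 1b->1 1c->1 2a->0 2b->3 2c->0 3a->3 3b->0 3c->0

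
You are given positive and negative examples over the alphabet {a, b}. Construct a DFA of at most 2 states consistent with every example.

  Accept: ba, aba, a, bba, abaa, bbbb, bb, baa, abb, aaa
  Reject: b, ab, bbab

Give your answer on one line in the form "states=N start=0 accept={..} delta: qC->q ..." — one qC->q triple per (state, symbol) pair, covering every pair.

states=2 start=0 accept={0} delta: 0a->0 0b->1 1a->0 1b->0

Grow the machine one transition at a time. Run the examples from 0; the earliest place one falls off (shortest prefix, ties alphabetical) gets sent to the lowest-numbered state that keeps every Accept/Reject pair distinguishable — a pair clashes when both reach the same state with identical unread suffix — and to a fresh state only if none does.
a: 0a undefined. 0a->0: ok.
b: 0b undefined. 0b->0: no, ba/b meet in 0. Open state 1: 0b->1.
ba: 1a undefined. 1a->0: ok.
bb: 1b undefined. 1b->0: ok.
All examples now run through 2 states with every (state, symbol) defined. Accept strings end in {0}, Reject strings end in {1}; accept={0}.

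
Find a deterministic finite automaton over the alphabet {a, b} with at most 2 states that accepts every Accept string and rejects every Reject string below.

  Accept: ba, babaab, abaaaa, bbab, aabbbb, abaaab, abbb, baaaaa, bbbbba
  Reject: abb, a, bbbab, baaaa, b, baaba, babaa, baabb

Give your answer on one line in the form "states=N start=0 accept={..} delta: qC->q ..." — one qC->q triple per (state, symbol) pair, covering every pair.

Fold the examples into a partial DFA from state 0: repeatedly fix the first undefined (state, symbol) met by the shortest-then-alphabetical prefix, trying targets in increasing order and rejecting any under which an Accept and a Reject string meet in one state with the same remainder; add a state when all current targets are rejected. Accepting states are where Accept strings end.
a: 0a undefined. 0a->0: no, abaaaa/baaaa meet in 0 with "baaaa" left. Open state 1: 0a->1.
b: 0b undefined. 0b->0: no, ba/a meet in 1. 0b->1: ok.
aa: 1a undefined. 1a->0: ok.
ab: 1b undefined. 1b->0: ok.
All examples now run through 2 states with every (state, symbol) defined. Accept strings end in {0}, Reject strings end in {1}; accept={0}.

states=2 start=0 accept={0} delta: 0a->1 0b->1 1a->0 1b->0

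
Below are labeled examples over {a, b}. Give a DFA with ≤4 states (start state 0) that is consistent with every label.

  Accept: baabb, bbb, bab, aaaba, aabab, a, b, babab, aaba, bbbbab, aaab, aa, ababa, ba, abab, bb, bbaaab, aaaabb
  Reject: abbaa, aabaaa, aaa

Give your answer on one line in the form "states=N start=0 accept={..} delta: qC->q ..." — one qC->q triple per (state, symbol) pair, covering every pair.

states=4 start=0 accept={0,1,2} delta: 0a->1 0b->0 1a->2 1b->1 2a->3 2b->0 3a->0 3b->0

Fold the examples into a partial DFA from state 0: repeatedly fix the first undefined (state, symbol) met by the shortest-then-alphabetical prefix, trying targets in increasing order and rejecting any under which an Accept and a Reject string meet in one state with the same remainder; add a state when all current targets are rejected. Accepting states are where Accept strings end.
a: 0a undefined. 0a->0: no, a/aaa meet in 0. Open state 1: 0a->1.
b: 0b undefined. 0b->0: ok.
aa: 1a undefined. 1a->0: no, a/aabaaa meet in 1. 1a->1: no, a/aaa meet in 1. Open state 2: 1a->2.
ab: 1b undefined. 1b->0: no, aa/abbaa meet in 2. 1b->1: ok.
aaa: 2a undefined. 2a->0: no, bbb/abbaa meet in 0. 2a->1: no, bab/abbaa meet in 1. 2a->2: no, aa/abbaa meet in 2. Open state 3: 2a->3.
aab: 2b undefined. 2b->0: ok.
aaaa: 3a undefined. 3a->0: ok.
aaab: 3b undefined. 3b->0: ok.
All examples now run through 4 states with every (state, symbol) defined. Accept strings end in {0,1,2}, Reject strings end in {3}; accept={0,1,2}.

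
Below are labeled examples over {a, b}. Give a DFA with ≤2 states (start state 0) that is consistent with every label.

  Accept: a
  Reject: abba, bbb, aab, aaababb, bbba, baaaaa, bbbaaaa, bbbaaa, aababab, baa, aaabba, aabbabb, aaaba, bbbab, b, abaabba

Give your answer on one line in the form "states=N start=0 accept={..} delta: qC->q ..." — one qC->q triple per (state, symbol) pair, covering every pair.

State merging on the prefix tree: take the shortest (then alphabetical) example prefix whose next move is undefined and point that move at state 0, else 1, else 2, ...; a target is out if some Accept/Reject pair would then sit in one state with the same input left (inseparable). If every existing state is out, open a new one.
a: 0a undefined. 0a->0: ok.
b: 0b undefined. 0b->0: no, a/abba meet in 0. Open state 1: 0b->1.
ba: 1a undefined. 1a->0: no, a/baaaaa meet in 0. 1a->1: ok.
bb: 1b undefined. 1b->0: no, a/abba meet in 0. 1b->1: ok.
All examples now run through 2 states with every (state, symbol) defined. Accept strings end in {0}, Reject strings end in {1}; accept={0}.

states=2 start=0 accept={0} delta: 0a->0 0b->1 1a->1 1b->1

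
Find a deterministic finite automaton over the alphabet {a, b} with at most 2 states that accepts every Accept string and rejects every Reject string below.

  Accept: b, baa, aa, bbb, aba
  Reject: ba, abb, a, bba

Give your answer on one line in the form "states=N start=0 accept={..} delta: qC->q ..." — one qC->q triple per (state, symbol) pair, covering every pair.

State merging on the prefix tree: take the shortest (then alphabetical) example prefix whose next move is undefined and point that move at state 0, else 1, else 2, ...; a target is out if some Accept/Reject pair would then sit in one state with the same input left (inseparable). If every existing state is out, open a new one.
a: 0a undefined. 0a->0: no, aa/a meet in 0. Open state 1: 0a->1.
b: 0b undefined. 0b->0: ok.
aa: 1a undefined. 1a->0: ok.
ab: 1b undefined. 1b->0: no, b/abb meet in 0. 1b->1: ok.
All examples now run through 2 states with every (state, symbol) defined. Accept strings end in {0}, Reject strings end in {1}; accept={0}.

states=2 start=0 accept={0} delta: 0a->1 0b->0 1a->0 1b->1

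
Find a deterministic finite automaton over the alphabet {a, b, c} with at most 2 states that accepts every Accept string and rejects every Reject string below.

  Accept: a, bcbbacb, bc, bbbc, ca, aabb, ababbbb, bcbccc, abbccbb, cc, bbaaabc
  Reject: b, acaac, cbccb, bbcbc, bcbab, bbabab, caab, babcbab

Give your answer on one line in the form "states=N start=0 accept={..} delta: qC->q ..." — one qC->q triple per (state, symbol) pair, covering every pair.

State merging on the prefix tree: take the shortest (then alphabetical) example prefix whose next move is undefined and point that move at state 0, else 1, else 2, ...; a target is out if some Accept/Reject pair would then sit in one state with the same input left (inseparable). If every existing state is out, open a new one.
a: 0a undefined. 0a->0: ok.
b: 0b undefined. 0b->0: no, a/b meet in 0. Open state 1: 0b->1.
c: 0c undefined. 0c->0: no, a/acaac meet in 0. 0c->1: ok.
ba: 1a undefined. 1a->0: ok.
bb: 1b undefined. 1b->0: ok.
bc: 1c undefined. 1c->0: ok.
All examples now run through 2 states with every (state, symbol) defined. Accept strings end in {0}, Reject strings end in {1}; accept={0}.

states=2 start=0 accept={0} delta: 0a->0 0b->1 0c->1 1a->0 1b->0 1c->0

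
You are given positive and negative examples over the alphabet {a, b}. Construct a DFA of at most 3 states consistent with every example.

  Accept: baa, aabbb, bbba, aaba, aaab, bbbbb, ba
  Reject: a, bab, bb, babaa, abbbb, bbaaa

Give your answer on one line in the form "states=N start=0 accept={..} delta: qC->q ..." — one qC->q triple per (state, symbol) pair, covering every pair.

states=2 start=0 accept={1} delta: 0a->0 0b->1 1a->1 1b->0

Fold the examples into a partial DFA from state 0: repeatedly fix the first undefined (state, symbol) met by the shortest-then-alphabetical prefix, trying targets in increasing order and rejecting any under which an Accept and a Reject string meet in one state with the same remainder; add a state when all current targets are rejected. Accepting states are where Accept strings end.
a: 0a undefined. 0a->0: ok.
b: 0b undefined. 0b->0: no, baa/a meet in 0. Open state 1: 0b->1.
ba: 1a undefined. 1a->0: no, baa/a meet in 0. 1a->1: ok.
bb: 1b undefined. 1b->0: ok.
All examples now run through 2 states with every (state, symbol) defined. Accept strings end in {1}, Reject strings end in {0}; accept={1}.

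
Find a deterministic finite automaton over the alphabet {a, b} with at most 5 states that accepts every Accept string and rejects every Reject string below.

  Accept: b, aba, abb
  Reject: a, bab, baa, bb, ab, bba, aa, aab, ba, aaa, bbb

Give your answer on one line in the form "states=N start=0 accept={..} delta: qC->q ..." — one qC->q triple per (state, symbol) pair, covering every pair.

Fold the examples into a partial DFA from state 0: repeatedly fix the first undefined (state, symbol) met by the shortest-then-alphabetical prefix, trying targets in increasing order and rejecting any under which an Accept and a Reject string meet in one state with the same remainder; add a state when all current targets are rejected. Accepting states are where Accept strings end.
a: 0a undefined. 0a->0: no, b/ab meet in 0 with "b" left. Open state 1: 0a->1.
b: 0b undefined. 0b->0: no, b/bb meet in 0. 0b->1: no, b/a meet in 1. Open state 2: 0b->2.
aa: 1a undefined. 1a->0: no, b/aab meet in 2. 1a->1: ok.
ab: 1b undefined. 1b->0: no, aba/a meet in 1. 1b->1: no, aba/a meet in 1. 1b->2: no, b/ab meet in 2. Open state 3: 1b->3.
ba: 2a undefined. 2a->0: no, b/bab meet in 2. 2a->1: ok.
bb: 2b undefined. 2b->0: no, b/bbb meet in 2. 2b->1: ok.
aba: 3a undefined. 3a->0: ok.
abb: 3b undefined. 3b->0: ok.
All examples now run through 4 states with every (state, symbol) defined. Accept strings end in {0,2}, Reject strings end in {1,3}; accept={0,2}.

states=4 start=0 accept={0,2} delta: 0a->1 0b->2 1a->1 1b->3 2a->1 2b->1 3a->0 3b->0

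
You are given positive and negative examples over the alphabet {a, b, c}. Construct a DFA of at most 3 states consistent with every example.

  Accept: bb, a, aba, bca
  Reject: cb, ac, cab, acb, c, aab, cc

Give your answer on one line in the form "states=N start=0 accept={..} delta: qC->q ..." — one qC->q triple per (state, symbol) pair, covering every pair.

Fold the examples into a partial DFA from state 0: repeatedly fix the first undefined (state, symbol) met by the shortest-then-alphabetical prefix, trying targets in increasing order and rejecting any under which an Accept and a Reject string meet in one state with the same remainder; add a state when all current targets are rejected. Accepting states are where Accept strings end.
a: 0a undefined. 0a->0: ok.
b: 0b undefined. 0b->0: no, bb/aab meet in 0. Open state 1: 0b->1.
c: 0c undefined. 0c->0: no, a/ac meet in 0. 0c->1: no, bb/cb meet in 1 with "b" left. Open state 2: 0c->2.
bb: 1b undefined. 1b->0: ok.
bc: 1c undefined. 1c->0: ok.
ca: 2a undefined. 2a->0: ok.
cb: 2b undefined. 2b->0: no, bb/cb meet in 0. 2b->1: ok.
cc: 2c undefined. 2c->0: no, bb/cc meet in 0. 2c->1: ok.
aba: 1a undefined. 1a->0: ok.
All examples now run through 3 states with every (state, symbol) defined. Accept strings end in {0}, Reject strings end in {1,2}; accept={0}.

states=3 start=0 accept={0} delta: 0a->0 0b->1 0c->2 1a->0 1b->0 1c->0 2a->0 2b->1 2c->1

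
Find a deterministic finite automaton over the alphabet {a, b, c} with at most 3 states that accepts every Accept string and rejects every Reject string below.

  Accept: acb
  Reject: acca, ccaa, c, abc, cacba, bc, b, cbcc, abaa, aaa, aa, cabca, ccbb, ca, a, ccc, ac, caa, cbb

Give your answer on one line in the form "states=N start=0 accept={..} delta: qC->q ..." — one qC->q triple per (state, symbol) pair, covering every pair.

states=3 start=0 accept={2} delta: 0a->0 0b->0 0c->1 1a->0 1b->2 1c->0 2a->0 2b->0 2c->0

State merging on the prefix tree: take the shortest (then alphabetical) example prefix whose next move is undefined and point that move at state 0, else 1, else 2, ...; a target is out if some Accept/Reject pair would then sit in one state with the same input left (inseparable). If every existing state is out, open a new one.
a: 0a undefined. 0a->0: ok.
b: 0b undefined. 0b->0: ok.
c: 0c undefined. 0c->0: no, acb/acca meet in 0. Open state 1: 0c->1.
ca: 1a undefined. 1a->0: ok.
cb: 1b undefined. 1b->0: no, acb/cacba meet in 0. 1b->1: no, acb/c meet in 1. Open state 2: 1b->2.
cc: 1c undefined. 1c->0: ok.
cbb: 2b undefined. 2b->0: ok.
cbc: 2c undefined. 2c->0: ok.
cacba: 2a undefined. 2a->0: ok.
All examples now run through 3 states with every (state, symbol) defined. Accept strings end in {2}, Reject strings end in {0,1}; accept={2}.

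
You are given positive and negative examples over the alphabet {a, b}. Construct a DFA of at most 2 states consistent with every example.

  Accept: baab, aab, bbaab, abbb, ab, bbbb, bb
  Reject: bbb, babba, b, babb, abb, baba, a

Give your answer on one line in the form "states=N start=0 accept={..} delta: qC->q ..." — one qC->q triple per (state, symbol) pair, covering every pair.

states=2 start=0 accept={0} delta: 0a->1 0b->1 1a->1 1b->0

Fold the examples into a partial DFA from state 0: repeatedly fix the first undefined (state, symbol) met by the shortest-then-alphabetical prefix, trying targets in increasing order and rejecting any under which an Accept and a Reject string meet in one state with the same remainder; add a state when all current targets are rejected. Accepting states are where Accept strings end.
a: 0a undefined. 0a->0: no, aab/b meet in 0 with "b" left. Open state 1: 0a->1.
b: 0b undefined. 0b->0: no, bbbb/bbb meet in 0. 0b->1: ok.
aa: 1a undefined. 1a->0: no, baab/babb meet in 1 with "b" left. 1a->1: ok.
ab: 1b undefined. 1b->0: ok.
All examples now run through 2 states with every (state, symbol) defined. Accept strings end in {0}, Reject strings end in {1}; accept={0}.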